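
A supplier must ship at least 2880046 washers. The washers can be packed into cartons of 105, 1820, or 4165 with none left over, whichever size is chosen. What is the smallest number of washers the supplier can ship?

3248700

The number of washers must be a common multiple of 105, 1820, and 4165, so a multiple of their LCM.
105 = 3 × 5 × 7
1820 = 2^2 × 5 × 7 × 13
4165 = 5 × 7^2 × 17
LCM(105, 1820, 4165) = 2^2 × 3 × 5 × 7^2 × 13 × 17 = 649740.
Smallest multiple of 649740 that is ≥ 2880046: ⌈2880046/649740⌉ × 649740 = 5 × 649740 = 3248700.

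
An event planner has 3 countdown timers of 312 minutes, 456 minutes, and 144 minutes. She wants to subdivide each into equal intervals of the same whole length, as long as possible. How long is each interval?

24 minutes

The interval must divide each timer length; the longest such is the gcd.
312 = 2^3 × 3 × 13
456 = 2^3 × 3 × 19
144 = 2^4 × 3^2
gcd(312, 456, 144) = 2^3 × 3 = 24.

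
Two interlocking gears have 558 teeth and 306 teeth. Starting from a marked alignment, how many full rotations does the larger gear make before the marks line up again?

All finish a whole number of cycles simultaneously at t = LCM of the periods.
558 = 2 × 3^2 × 31
306 = 2 × 3^2 × 17
LCM(558, 306) = 2 × 3^2 × 17 × 31 = 9486.
Rotations for period 558: 9486 / 558 = 17.

17 rotations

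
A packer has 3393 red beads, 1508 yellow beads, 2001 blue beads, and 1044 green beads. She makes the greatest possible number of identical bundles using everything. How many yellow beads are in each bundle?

Number of bundles = gcd(3393, 1508, 2001, 1044).
3393 = 3^2 × 13 × 29
1508 = 2^2 × 13 × 29
2001 = 3 × 23 × 29
1044 = 2^2 × 3^2 × 29
gcd(3393, 1508, 2001, 1044) = 29.
yellow beads per bundle = 1508 / 29 = 52.

52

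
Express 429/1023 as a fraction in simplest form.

13/31

429 = 3 × 11 × 13
1023 = 3 × 11 × 31
gcd(429, 1023) = 3 × 11 = 33.
Divide numerator and denominator by 33: 429/1023 = 13/31.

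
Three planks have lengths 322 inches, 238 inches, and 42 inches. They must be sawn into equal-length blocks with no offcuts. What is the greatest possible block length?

14 inches

This is the greatest common divisor of 322, 238, and 42.
322 = 2 × 7 × 23
238 = 2 × 7 × 17
42 = 2 × 3 × 7
gcd(322, 238, 42) = 2 × 7 = 14.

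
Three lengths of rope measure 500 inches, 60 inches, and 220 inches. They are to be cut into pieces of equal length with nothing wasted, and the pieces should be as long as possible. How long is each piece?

Each piece length must divide every original length, so the longest possible is gcd(500, 60, 220).
500 = 2^2 × 5^3
60 = 2^2 × 3 × 5
220 = 2^2 × 5 × 11
gcd(500, 60, 220) = 2^2 × 5 = 20.

20 inches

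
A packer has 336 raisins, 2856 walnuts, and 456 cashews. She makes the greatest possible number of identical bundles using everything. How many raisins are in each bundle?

14

Number of bundles = gcd(336, 2856, 456).
336 = 2^4 × 3 × 7
2856 = 2^3 × 3 × 7 × 17
456 = 2^3 × 3 × 19
gcd(336, 2856, 456) = 2^3 × 3 = 24.
raisins per bundle = 336 / 24 = 14.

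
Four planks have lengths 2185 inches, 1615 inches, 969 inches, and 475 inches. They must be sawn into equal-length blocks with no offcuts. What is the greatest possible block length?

19 inches

This is the greatest common divisor of 2185, 1615, 969, and 475.
2185 = 5 × 19 × 23
1615 = 5 × 17 × 19
969 = 3 × 17 × 19
475 = 5^2 × 19
gcd(2185, 1615, 969, 475) = 19.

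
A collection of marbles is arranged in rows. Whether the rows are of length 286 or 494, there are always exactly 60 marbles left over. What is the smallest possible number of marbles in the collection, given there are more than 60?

N − 60 must be a common multiple of 286 and 494.
286 = 2 × 11 × 13
494 = 2 × 13 × 19
LCM(286, 494) = 2 × 11 × 13 × 19 = 5434.
Smallest N > 60 is LCM + 60 = 5434 + 60 = 5494.

5494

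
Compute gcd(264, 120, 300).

12

264 = 2^3 × 3 × 11
120 = 2^3 × 3 × 5
300 = 2^2 × 3 × 5^2
gcd(264, 120, 300) = 2^2 × 3 = 12.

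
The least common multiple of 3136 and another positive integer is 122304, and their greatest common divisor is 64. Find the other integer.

2496

gcd × lcm = product of the two integers, so the other integer is (64 × 122304) / 3136 = 2496.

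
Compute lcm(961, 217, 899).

195083

961 = 31^2
217 = 7 × 31
899 = 29 × 31
LCM(961, 217, 899) = 7 × 29 × 31^2 = 195083.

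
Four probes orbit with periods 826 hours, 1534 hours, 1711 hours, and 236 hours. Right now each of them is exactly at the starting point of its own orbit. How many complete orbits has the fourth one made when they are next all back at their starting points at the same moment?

The first common completion time is the LCM of the periods.
826 = 2 × 7 × 59
1534 = 2 × 13 × 59
1711 = 29 × 59
236 = 2^2 × 59
LCM(826, 1534, 1711, 236) = 2^2 × 7 × 13 × 29 × 59 = 622804.
Orbits for period 236: 622804 / 236 = 2639.

2639 orbits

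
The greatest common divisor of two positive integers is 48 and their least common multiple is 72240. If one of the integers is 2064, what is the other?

1680

For two integers, gcd × lcm = product, so the other is (48 × 72240) / 2064 = 3467520 / 2064 = 1680.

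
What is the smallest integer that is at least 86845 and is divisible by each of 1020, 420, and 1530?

107100

The integer must be a common multiple of 1020, 420, and 1530, so a multiple of their LCM.
1020 = 2^2 × 3 × 5 × 17
420 = 2^2 × 3 × 5 × 7
1530 = 2 × 3^2 × 5 × 17
LCM(1020, 420, 1530) = 2^2 × 3^2 × 5 × 7 × 17 = 21420.
Smallest multiple of 21420 that is ≥ 86845: ⌈86845/21420⌉ × 21420 = 5 × 21420 = 107100.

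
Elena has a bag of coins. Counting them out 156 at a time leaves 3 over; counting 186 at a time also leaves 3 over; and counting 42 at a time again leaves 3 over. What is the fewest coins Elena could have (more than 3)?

N − 3 must be a common multiple of 156, 186, and 42.
156 = 2^2 × 3 × 13
186 = 2 × 3 × 31
42 = 2 × 3 × 7
LCM(156, 186, 42) = 2^2 × 3 × 7 × 13 × 31 = 33852.
Smallest N > 3 is LCM + 3 = 33852 + 3 = 33855.

33855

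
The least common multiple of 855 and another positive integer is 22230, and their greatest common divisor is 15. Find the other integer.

390

gcd × lcm = product of the two integers, so the other integer is (15 × 22230) / 855 = 390.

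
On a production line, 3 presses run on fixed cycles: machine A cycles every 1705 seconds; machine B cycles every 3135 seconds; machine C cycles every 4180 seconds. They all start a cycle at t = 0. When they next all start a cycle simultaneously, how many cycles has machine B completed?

124 cycles

The first common completion time is the LCM of the periods.
1705 = 5 × 11 × 31
3135 = 3 × 5 × 11 × 19
4180 = 2^2 × 5 × 11 × 19
LCM(1705, 3135, 4180) = 2^2 × 3 × 5 × 11 × 19 × 31 = 388740.
Cycles for period 3135: 388740 / 3135 = 124.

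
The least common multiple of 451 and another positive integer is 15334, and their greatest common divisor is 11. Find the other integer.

374

gcd × lcm = product of the two integers, so the other integer is (11 × 15334) / 451 = 374.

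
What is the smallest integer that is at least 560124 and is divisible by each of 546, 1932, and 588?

The integer must be a common multiple of 546, 1932, and 588, so a multiple of their LCM.
546 = 2 × 3 × 7 × 13
1932 = 2^2 × 3 × 7 × 23
588 = 2^2 × 3 × 7^2
LCM(546, 1932, 588) = 2^2 × 3 × 7^2 × 13 × 23 = 175812.
Smallest multiple of 175812 that is ≥ 560124: ⌈560124/175812⌉ × 175812 = 4 × 175812 = 703248.

703248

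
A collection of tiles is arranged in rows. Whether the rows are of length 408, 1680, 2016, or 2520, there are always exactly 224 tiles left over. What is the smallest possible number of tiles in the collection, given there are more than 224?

171584

N − 224 must be a common multiple of 408, 1680, 2016, and 2520.
408 = 2^3 × 3 × 17
1680 = 2^4 × 3 × 5 × 7
2016 = 2^5 × 3^2 × 7
2520 = 2^3 × 3^2 × 5 × 7
LCM(408, 1680, 2016, 2520) = 2^5 × 3^2 × 5 × 7 × 17 = 171360.
Smallest N > 224 is LCM + 224 = 171360 + 224 = 171584.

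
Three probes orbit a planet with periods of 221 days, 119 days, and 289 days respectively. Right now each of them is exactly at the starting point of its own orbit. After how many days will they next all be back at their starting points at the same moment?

We need the least common multiple of the intervals.
221 = 13 × 17
119 = 7 × 17
289 = 17^2
LCM(221, 119, 289) = 7 × 13 × 17^2 = 26299.

26299 days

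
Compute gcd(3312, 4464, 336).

3312 = 2^4 × 3^2 × 23
4464 = 2^4 × 3^2 × 31
336 = 2^4 × 3 × 7
gcd(3312, 4464, 336) = 2^4 × 3 = 48.

48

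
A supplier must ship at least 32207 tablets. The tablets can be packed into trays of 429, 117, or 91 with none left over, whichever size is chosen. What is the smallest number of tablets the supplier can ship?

The number of tablets must be a common multiple of 429, 117, and 91, so a multiple of their LCM.
429 = 3 × 11 × 13
117 = 3^2 × 13
91 = 7 × 13
LCM(429, 117, 91) = 3^2 × 7 × 11 × 13 = 9009.
Smallest multiple of 9009 that is ≥ 32207: ⌈32207/9009⌉ × 9009 = 4 × 9009 = 36036.

36036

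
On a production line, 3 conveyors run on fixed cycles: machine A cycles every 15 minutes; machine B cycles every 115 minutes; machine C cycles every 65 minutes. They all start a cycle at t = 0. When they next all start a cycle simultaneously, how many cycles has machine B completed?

39 cycles

They are all back at their starting positions together after one LCM of the periods.
15 = 3 × 5
115 = 5 × 23
65 = 5 × 13
LCM(15, 115, 65) = 3 × 5 × 13 × 23 = 4485.
Cycles for period 115: 4485 / 115 = 39.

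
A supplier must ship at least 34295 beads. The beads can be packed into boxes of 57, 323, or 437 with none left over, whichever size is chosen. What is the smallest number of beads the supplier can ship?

44574

The number of beads must be a common multiple of 57, 323, and 437, so a multiple of their LCM.
57 = 3 × 19
323 = 17 × 19
437 = 19 × 23
LCM(57, 323, 437) = 3 × 17 × 19 × 23 = 22287.
Smallest multiple of 22287 that is ≥ 34295: ⌈34295/22287⌉ × 22287 = 2 × 22287 = 44574.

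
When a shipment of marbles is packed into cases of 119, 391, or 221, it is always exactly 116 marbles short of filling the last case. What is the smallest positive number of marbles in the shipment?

Being 116 short of a full case of size k means N ≡ −116 (mod k), i.e. N + 116 is a multiple of each size.
119 = 7 × 17
391 = 17 × 23
221 = 13 × 17
LCM(119, 391, 221) = 7 × 13 × 17 × 23 = 35581.
Smallest positive N is 35581 − 116 = 35465.

35465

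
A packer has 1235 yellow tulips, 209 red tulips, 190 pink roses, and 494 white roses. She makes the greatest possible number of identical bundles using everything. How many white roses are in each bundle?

26

Number of bundles = gcd(1235, 209, 190, 494).
1235 = 5 × 13 × 19
209 = 11 × 19
190 = 2 × 5 × 19
494 = 2 × 13 × 19
gcd(1235, 209, 190, 494) = 19.
white roses per bundle = 494 / 19 = 26.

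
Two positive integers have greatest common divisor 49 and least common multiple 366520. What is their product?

17959480

For any two positive integers, gcd × lcm = product = 49 × 366520 = 17959480.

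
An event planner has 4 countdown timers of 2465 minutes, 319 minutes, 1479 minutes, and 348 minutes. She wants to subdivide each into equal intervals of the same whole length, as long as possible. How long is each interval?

29 minutes

The interval must divide each timer length; the longest such is the gcd.
2465 = 5 × 17 × 29
319 = 11 × 29
1479 = 3 × 17 × 29
348 = 2^2 × 3 × 29
gcd(2465, 319, 1479, 348) = 29.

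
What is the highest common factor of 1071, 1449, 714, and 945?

1071 = 3^2 × 7 × 17
1449 = 3^2 × 7 × 23
714 = 2 × 3 × 7 × 17
945 = 3^3 × 5 × 7
gcd(1071, 1449, 714, 945) = 3 × 7 = 21.

21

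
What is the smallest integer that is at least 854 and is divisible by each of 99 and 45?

990

The integer must be a common multiple of 99 and 45, so a multiple of their LCM.
99 = 3^2 × 11
45 = 3^2 × 5
LCM(99, 45) = 3^2 × 5 × 11 = 495.
Smallest multiple of 495 that is ≥ 854: ⌈854/495⌉ × 495 = 2 × 495 = 990.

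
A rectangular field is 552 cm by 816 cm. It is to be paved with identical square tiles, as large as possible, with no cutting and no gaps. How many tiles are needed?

Tile side = gcd(552, 816).
552 = 2^3 × 3 × 23
816 = 2^4 × 3 × 17
gcd(552, 816) = 2^3 × 3 = 24.
Tiles: (552/24) × (816/24) = 23 × 34 = 782.

782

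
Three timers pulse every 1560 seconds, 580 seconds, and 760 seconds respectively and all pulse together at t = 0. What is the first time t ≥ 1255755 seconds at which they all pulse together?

Joint pulses occur at multiples of LCM(1560, 580, 760).
1560 = 2^3 × 3 × 5 × 13
580 = 2^2 × 5 × 29
760 = 2^3 × 5 × 19
LCM(1560, 580, 760) = 2^3 × 3 × 5 × 13 × 19 × 29 = 859560.
Smallest multiple of 859560 that is ≥ 1255755: ⌈1255755/859560⌉ × 859560 = 2 × 859560 = 1719120.

1719120 seconds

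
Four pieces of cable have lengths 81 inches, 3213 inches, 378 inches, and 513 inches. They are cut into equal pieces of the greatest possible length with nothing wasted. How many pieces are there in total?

Piece length = gcd(81, 3213, 378, 513).
81 = 3^4
3213 = 3^3 × 7 × 17
378 = 2 × 3^3 × 7
513 = 3^3 × 19
gcd(81, 3213, 378, 513) = 3^3 = 27.
Total pieces = 81/27 + 3213/27 + 378/27 + 513/27 = 3 + 119 + 14 + 19 = 155.

155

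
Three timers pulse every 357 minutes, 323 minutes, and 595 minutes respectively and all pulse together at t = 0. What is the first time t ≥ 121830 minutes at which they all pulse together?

135660 minutes

Joint pulses occur at multiples of LCM(357, 323, 595).
357 = 3 × 7 × 17
323 = 17 × 19
595 = 5 × 7 × 17
LCM(357, 323, 595) = 3 × 5 × 7 × 17 × 19 = 33915.
Smallest multiple of 33915 that is ≥ 121830: ⌈121830/33915⌉ × 33915 = 4 × 33915 = 135660.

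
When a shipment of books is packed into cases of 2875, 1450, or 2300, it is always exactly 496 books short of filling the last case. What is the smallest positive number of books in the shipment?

333004

Being 496 short of a full case of size k means N ≡ −496 (mod k), i.e. N + 496 is a multiple of each size.
2875 = 5^3 × 23
1450 = 2 × 5^2 × 29
2300 = 2^2 × 5^2 × 23
LCM(2875, 1450, 2300) = 2^2 × 5^3 × 23 × 29 = 333500.
Smallest positive N is 333500 − 496 = 333004.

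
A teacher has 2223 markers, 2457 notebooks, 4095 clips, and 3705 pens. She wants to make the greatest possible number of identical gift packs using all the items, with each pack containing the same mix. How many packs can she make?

The pack count must divide each quantity, so the greatest is gcd(2223, 2457, 4095, 3705).
2223 = 3^2 × 13 × 19
2457 = 3^3 × 7 × 13
4095 = 3^2 × 5 × 7 × 13
3705 = 3 × 5 × 13 × 19
gcd(2223, 2457, 4095, 3705) = 3 × 13 = 39.

39 packs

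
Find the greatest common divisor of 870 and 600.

870 = 2 × 3 × 5 × 29
600 = 2^3 × 3 × 5^2
gcd(870, 600) = 2 × 3 × 5 = 30.

30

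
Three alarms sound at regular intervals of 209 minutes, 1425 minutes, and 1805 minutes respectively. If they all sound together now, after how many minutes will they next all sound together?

The first simultaneous occurrence is after LCM of the individual periods.
209 = 11 × 19
1425 = 3 × 5^2 × 19
1805 = 5 × 19^2
LCM(209, 1425, 1805) = 3 × 5^2 × 11 × 19^2 = 297825.

297825 minutes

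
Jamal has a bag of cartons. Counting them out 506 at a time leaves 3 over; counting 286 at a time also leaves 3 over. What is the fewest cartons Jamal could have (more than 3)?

N − 3 must be a common multiple of 506 and 286.
506 = 2 × 11 × 23
286 = 2 × 11 × 13
LCM(506, 286) = 2 × 11 × 13 × 23 = 6578.
Smallest N > 3 is LCM + 3 = 6578 + 3 = 6581.

6581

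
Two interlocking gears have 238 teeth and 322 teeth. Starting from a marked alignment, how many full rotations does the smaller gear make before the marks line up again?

23 rotations

They are all back at their starting positions together after one LCM of the periods.
238 = 2 × 7 × 17
322 = 2 × 7 × 23
LCM(238, 322) = 2 × 7 × 17 × 23 = 5474.
Rotations for period 238: 5474 / 238 = 23.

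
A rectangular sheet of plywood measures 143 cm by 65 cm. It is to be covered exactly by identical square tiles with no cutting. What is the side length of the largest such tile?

13 cm

By the Euclidean algorithm:
143 = 2 × 65 + 13
65 = 5 × 13 + 0
gcd(143, 65) = 13.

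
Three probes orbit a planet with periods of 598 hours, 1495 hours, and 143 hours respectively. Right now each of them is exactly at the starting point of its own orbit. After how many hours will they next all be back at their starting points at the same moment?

32890 hours

We need the least common multiple of the intervals.
598 = 2 × 13 × 23
1495 = 5 × 13 × 23
143 = 11 × 13
LCM(598, 1495, 143) = 2 × 5 × 11 × 13 × 23 = 32890.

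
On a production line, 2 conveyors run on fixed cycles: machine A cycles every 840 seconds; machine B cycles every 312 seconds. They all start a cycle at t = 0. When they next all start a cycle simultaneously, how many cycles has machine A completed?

13 cycles

All finish a whole number of cycles simultaneously at t = LCM of the periods.
840 = 2^3 × 3 × 5 × 7
312 = 2^3 × 3 × 13
LCM(840, 312) = 2^3 × 3 × 5 × 7 × 13 = 10920.
Cycles for period 840: 10920 / 840 = 13.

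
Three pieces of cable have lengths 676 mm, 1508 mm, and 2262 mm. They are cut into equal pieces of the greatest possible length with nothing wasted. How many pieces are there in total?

Piece length = gcd(676, 1508, 2262).
676 = 2^2 × 13^2
1508 = 2^2 × 13 × 29
2262 = 2 × 3 × 13 × 29
gcd(676, 1508, 2262) = 2 × 13 = 26.
Total pieces = 676/26 + 1508/26 + 2262/26 = 26 + 58 + 87 = 171.

171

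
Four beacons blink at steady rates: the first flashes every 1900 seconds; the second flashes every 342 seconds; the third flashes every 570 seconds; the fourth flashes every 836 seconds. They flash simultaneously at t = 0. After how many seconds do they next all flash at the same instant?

188100 seconds

They coincide at every common multiple of the periods; the first is the LCM.
1900 = 2^2 × 5^2 × 19
342 = 2 × 3^2 × 19
570 = 2 × 3 × 5 × 19
836 = 2^2 × 11 × 19
LCM(1900, 342, 570, 836) = 2^2 × 3^2 × 5^2 × 11 × 19 = 188100.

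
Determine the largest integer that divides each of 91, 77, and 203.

91 = 7 × 13
77 = 7 × 11
203 = 7 × 29
gcd(91, 77, 203) = 7.

7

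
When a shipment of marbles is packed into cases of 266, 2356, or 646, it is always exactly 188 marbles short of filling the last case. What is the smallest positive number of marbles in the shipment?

Being 188 short of a full case of size k means N ≡ −188 (mod k), i.e. N + 188 is a multiple of each size.
266 = 2 × 7 × 19
2356 = 2^2 × 19 × 31
646 = 2 × 17 × 19
LCM(266, 2356, 646) = 2^2 × 7 × 17 × 19 × 31 = 280364.
Smallest positive N is 280364 − 188 = 280176.

280176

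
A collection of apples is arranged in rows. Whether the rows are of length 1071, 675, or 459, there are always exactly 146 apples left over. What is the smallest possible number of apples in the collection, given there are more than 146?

80471

N − 146 must be a common multiple of 1071, 675, and 459.
1071 = 3^2 × 7 × 17
675 = 3^3 × 5^2
459 = 3^3 × 17
LCM(1071, 675, 459) = 3^3 × 5^2 × 7 × 17 = 80325.
Smallest N > 146 is LCM + 146 = 80325 + 146 = 80471.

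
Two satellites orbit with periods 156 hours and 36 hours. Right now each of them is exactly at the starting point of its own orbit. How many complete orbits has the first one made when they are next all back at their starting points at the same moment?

All finish a whole number of cycles simultaneously at t = LCM of the periods.
156 = 2^2 × 3 × 13
36 = 2^2 × 3^2
LCM(156, 36) = 2^2 × 3^2 × 13 = 468.
Orbits for period 156: 468 / 156 = 3.

3 orbits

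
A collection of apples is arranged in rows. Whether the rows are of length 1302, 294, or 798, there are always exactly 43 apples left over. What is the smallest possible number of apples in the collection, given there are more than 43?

173209

N − 43 must be a common multiple of 1302, 294, and 798.
1302 = 2 × 3 × 7 × 31
294 = 2 × 3 × 7^2
798 = 2 × 3 × 7 × 19
LCM(1302, 294, 798) = 2 × 3 × 7^2 × 19 × 31 = 173166.
Smallest N > 43 is LCM + 43 = 173166 + 43 = 173209.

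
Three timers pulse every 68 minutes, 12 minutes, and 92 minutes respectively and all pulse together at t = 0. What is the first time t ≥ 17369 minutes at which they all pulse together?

Joint pulses occur at multiples of LCM(68, 12, 92).
68 = 2^2 × 17
12 = 2^2 × 3
92 = 2^2 × 23
LCM(68, 12, 92) = 2^2 × 3 × 17 × 23 = 4692.
Smallest multiple of 4692 that is ≥ 17369: ⌈17369/4692⌉ × 4692 = 4 × 4692 = 18768.

18768 minutes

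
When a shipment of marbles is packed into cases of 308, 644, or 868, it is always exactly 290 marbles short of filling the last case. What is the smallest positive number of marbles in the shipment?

219314

Being 290 short of a full case of size k means N ≡ −290 (mod k), i.e. N + 290 is a multiple of each size.
308 = 2^2 × 7 × 11
644 = 2^2 × 7 × 23
868 = 2^2 × 7 × 31
LCM(308, 644, 868) = 2^2 × 7 × 11 × 23 × 31 = 219604.
Smallest positive N is 219604 − 290 = 219314.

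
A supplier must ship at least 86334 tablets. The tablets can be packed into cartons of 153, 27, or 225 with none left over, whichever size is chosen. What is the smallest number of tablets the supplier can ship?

91800

The number of tablets must be a common multiple of 153, 27, and 225, so a multiple of their LCM.
153 = 3^2 × 17
27 = 3^3
225 = 3^2 × 5^2
LCM(153, 27, 225) = 3^3 × 5^2 × 17 = 11475.
Smallest multiple of 11475 that is ≥ 86334: ⌈86334/11475⌉ × 11475 = 8 × 11475 = 91800.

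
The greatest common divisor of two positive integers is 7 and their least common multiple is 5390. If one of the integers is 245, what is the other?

154

For two integers, gcd × lcm = product, so the other is (7 × 5390) / 245 = 37730 / 245 = 154.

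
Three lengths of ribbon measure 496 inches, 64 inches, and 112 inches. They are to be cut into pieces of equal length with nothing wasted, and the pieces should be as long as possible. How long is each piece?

16 inches

Each piece length must divide every original length, so the longest possible is gcd(496, 64, 112).
496 = 2^4 × 31
64 = 2^6
112 = 2^4 × 7
gcd(496, 64, 112) = 2^4 = 16.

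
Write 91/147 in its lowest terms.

13/21

91 = 7 × 13
147 = 3 × 7^2
gcd(91, 147) = 7.
Divide numerator and denominator by 7: 91/147 = 13/21.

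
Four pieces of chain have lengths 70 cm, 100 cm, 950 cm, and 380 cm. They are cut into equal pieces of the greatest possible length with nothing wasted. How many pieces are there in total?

Piece length = gcd(70, 100, 950, 380).
70 = 2 × 5 × 7
100 = 2^2 × 5^2
950 = 2 × 5^2 × 19
380 = 2^2 × 5 × 19
gcd(70, 100, 950, 380) = 2 × 5 = 10.
Total pieces = 70/10 + 100/10 + 950/10 + 380/10 = 7 + 10 + 95 + 38 = 150.

150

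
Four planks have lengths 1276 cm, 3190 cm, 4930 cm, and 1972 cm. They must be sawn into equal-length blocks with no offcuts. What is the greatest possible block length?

58 cm

This is the greatest common divisor of 1276, 3190, 4930, and 1972.
1276 = 2^2 × 11 × 29
3190 = 2 × 5 × 11 × 29
4930 = 2 × 5 × 17 × 29
1972 = 2^2 × 17 × 29
gcd(1276, 3190, 4930, 1972) = 2 × 29 = 58.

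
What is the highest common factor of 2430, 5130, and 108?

2430 = 2 × 3^5 × 5
5130 = 2 × 3^3 × 5 × 19
108 = 2^2 × 3^3
gcd(2430, 5130, 108) = 2 × 3^3 = 54.

54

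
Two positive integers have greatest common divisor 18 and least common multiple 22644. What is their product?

For any two positive integers, gcd × lcm = product = 18 × 22644 = 407592.

407592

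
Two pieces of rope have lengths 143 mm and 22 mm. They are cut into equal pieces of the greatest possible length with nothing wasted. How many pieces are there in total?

Piece length = gcd(143, 22).
143 = 11 × 13
22 = 2 × 11
gcd(143, 22) = 11.
Total pieces = 143/11 + 22/11 = 13 + 2 = 15.

15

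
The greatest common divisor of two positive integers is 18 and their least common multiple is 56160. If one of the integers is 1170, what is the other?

864

For two integers, gcd × lcm = product, so the other is (18 × 56160) / 1170 = 1010880 / 1170 = 864.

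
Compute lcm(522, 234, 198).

522 = 2 × 3^2 × 29
234 = 2 × 3^2 × 13
198 = 2 × 3^2 × 11
LCM(522, 234, 198) = 2 × 3^2 × 11 × 13 × 29 = 74646.

74646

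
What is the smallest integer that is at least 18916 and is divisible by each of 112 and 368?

20608

The integer must be a common multiple of 112 and 368, so a multiple of their LCM.
112 = 2^4 × 7
368 = 2^4 × 23
LCM(112, 368) = 2^4 × 7 × 23 = 2576.
Smallest multiple of 2576 that is ≥ 18916: ⌈18916/2576⌉ × 2576 = 8 × 2576 = 20608.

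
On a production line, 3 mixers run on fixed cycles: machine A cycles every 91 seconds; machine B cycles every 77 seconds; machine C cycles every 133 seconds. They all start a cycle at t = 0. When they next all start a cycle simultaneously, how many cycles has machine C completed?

143 cycles

They are all back at their starting positions together after one LCM of the periods.
91 = 7 × 13
77 = 7 × 11
133 = 7 × 19
LCM(91, 77, 133) = 7 × 11 × 13 × 19 = 19019.
Cycles for period 133: 19019 / 133 = 143.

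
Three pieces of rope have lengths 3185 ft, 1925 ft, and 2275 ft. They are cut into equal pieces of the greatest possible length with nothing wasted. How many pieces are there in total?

Piece length = gcd(3185, 1925, 2275).
3185 = 5 × 7^2 × 13
1925 = 5^2 × 7 × 11
2275 = 5^2 × 7 × 13
gcd(3185, 1925, 2275) = 5 × 7 = 35.
Total pieces = 3185/35 + 1925/35 + 2275/35 = 91 + 55 + 65 = 211.

211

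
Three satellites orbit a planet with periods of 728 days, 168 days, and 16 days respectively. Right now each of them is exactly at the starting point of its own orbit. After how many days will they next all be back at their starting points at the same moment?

The first simultaneous occurrence is after LCM of the individual periods.
728 = 2^3 × 7 × 13
168 = 2^3 × 3 × 7
16 = 2^4
LCM(728, 168, 16) = 2^4 × 3 × 7 × 13 = 4368.

4368 days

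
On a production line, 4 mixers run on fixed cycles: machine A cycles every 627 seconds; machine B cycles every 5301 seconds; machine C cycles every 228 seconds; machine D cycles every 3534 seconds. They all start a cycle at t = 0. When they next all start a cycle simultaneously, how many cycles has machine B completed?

The first common completion time is the LCM of the periods.
627 = 3 × 11 × 19
5301 = 3^2 × 19 × 31
228 = 2^2 × 3 × 19
3534 = 2 × 3 × 19 × 31
LCM(627, 5301, 228, 3534) = 2^2 × 3^2 × 11 × 19 × 31 = 233244.
Cycles for period 5301: 233244 / 5301 = 44.

44 cycles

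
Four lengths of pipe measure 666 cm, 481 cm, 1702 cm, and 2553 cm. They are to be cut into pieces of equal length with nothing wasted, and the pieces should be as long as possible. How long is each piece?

Each piece length must divide every original length, so the longest possible is gcd(666, 481, 1702, 2553).
666 = 2 × 3^2 × 37
481 = 13 × 37
1702 = 2 × 23 × 37
2553 = 3 × 23 × 37
gcd(666, 481, 1702, 2553) = 37.

37 cm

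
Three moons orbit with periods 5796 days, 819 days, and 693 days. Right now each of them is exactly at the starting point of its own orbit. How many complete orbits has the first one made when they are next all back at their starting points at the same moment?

143 orbits

All finish a whole number of cycles simultaneously at t = LCM of the periods.
5796 = 2^2 × 3^2 × 7 × 23
819 = 3^2 × 7 × 13
693 = 3^2 × 7 × 11
LCM(5796, 819, 693) = 2^2 × 3^2 × 7 × 11 × 13 × 23 = 828828.
Orbits for period 5796: 828828 / 5796 = 143.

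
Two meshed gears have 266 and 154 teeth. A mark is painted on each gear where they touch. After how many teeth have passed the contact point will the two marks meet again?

2926 teeth

We need the least common multiple of the intervals.
266 = 2 × 7 × 19
154 = 2 × 7 × 11
LCM(266, 154) = 2 × 7 × 11 × 19 = 2926.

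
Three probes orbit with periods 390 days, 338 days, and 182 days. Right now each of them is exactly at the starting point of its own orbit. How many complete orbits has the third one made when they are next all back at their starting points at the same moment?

195 orbits

They are all back at their starting positions together after one LCM of the periods.
390 = 2 × 3 × 5 × 13
338 = 2 × 13^2
182 = 2 × 7 × 13
LCM(390, 338, 182) = 2 × 3 × 5 × 7 × 13^2 = 35490.
Orbits for period 182: 35490 / 182 = 195.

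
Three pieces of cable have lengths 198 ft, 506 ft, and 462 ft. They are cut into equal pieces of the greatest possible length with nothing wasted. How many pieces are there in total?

Piece length = gcd(198, 506, 462).
198 = 2 × 3^2 × 11
506 = 2 × 11 × 23
462 = 2 × 3 × 7 × 11
gcd(198, 506, 462) = 2 × 11 = 22.
Total pieces = 198/22 + 506/22 + 462/22 = 9 + 23 + 21 = 53.

53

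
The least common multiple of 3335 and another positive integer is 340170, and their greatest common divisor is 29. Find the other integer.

2958

gcd × lcm = product of the two integers, so the other integer is (29 × 340170) / 3335 = 2958.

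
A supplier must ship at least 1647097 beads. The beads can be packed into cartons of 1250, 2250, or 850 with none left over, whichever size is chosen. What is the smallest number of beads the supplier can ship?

1721250

The number of beads must be a common multiple of 1250, 2250, and 850, so a multiple of their LCM.
1250 = 2 × 5^4
2250 = 2 × 3^2 × 5^3
850 = 2 × 5^2 × 17
LCM(1250, 2250, 850) = 2 × 3^2 × 5^4 × 17 = 191250.
Smallest multiple of 191250 that is ≥ 1647097: ⌈1647097/191250⌉ × 191250 = 9 × 191250 = 1721250.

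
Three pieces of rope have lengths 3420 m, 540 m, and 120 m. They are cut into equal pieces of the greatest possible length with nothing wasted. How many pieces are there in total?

68

Piece length = gcd(3420, 540, 120).
3420 = 2^2 × 3^2 × 5 × 19
540 = 2^2 × 3^3 × 5
120 = 2^3 × 3 × 5
gcd(3420, 540, 120) = 2^2 × 3 × 5 = 60.
Total pieces = 3420/60 + 540/60 + 120/60 = 57 + 9 + 2 = 68.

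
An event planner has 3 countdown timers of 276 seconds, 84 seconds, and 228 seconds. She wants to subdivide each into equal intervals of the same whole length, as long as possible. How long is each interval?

12 seconds

The interval must divide each timer length; the longest such is the gcd.
276 = 2^2 × 3 × 23
84 = 2^2 × 3 × 7
228 = 2^2 × 3 × 19
gcd(276, 84, 228) = 2^2 × 3 = 12.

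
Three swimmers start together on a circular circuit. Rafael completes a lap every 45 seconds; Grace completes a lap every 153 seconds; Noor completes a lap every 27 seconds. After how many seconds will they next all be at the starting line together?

2295 seconds

We need the least common multiple of the intervals.
45 = 3^2 × 5
153 = 3^2 × 17
27 = 3^3
LCM(45, 153, 27) = 3^3 × 5 × 17 = 2295.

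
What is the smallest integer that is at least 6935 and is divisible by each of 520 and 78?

7800

The integer must be a common multiple of 520 and 78, so a multiple of their LCM.
520 = 2^3 × 5 × 13
78 = 2 × 3 × 13
LCM(520, 78) = 2^3 × 3 × 5 × 13 = 1560.
Smallest multiple of 1560 that is ≥ 6935: ⌈6935/1560⌉ × 1560 = 5 × 1560 = 7800.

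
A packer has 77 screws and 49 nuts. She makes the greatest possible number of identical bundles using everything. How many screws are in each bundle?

11

Number of bundles = gcd(77, 49).
77 = 7 × 11
49 = 7^2
gcd(77, 49) = 7.
screws per bundle = 77 / 7 = 11.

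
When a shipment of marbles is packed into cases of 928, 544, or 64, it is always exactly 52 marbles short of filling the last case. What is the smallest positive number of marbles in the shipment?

Being 52 short of a full case of size k means N ≡ −52 (mod k), i.e. N + 52 is a multiple of each size.
928 = 2^5 × 29
544 = 2^5 × 17
64 = 2^6
LCM(928, 544, 64) = 2^6 × 17 × 29 = 31552.
Smallest positive N is 31552 − 52 = 31500.

31500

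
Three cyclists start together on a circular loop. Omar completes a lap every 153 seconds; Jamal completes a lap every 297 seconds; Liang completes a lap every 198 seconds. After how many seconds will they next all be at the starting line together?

We need the least common multiple of the intervals.
153 = 3^2 × 17
297 = 3^3 × 11
198 = 2 × 3^2 × 11
LCM(153, 297, 198) = 2 × 3^3 × 11 × 17 = 10098.

10098 seconds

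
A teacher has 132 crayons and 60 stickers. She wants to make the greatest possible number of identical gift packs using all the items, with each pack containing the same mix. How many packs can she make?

12 packs

The pack count must divide each quantity, so the greatest is gcd(132, 60).
132 = 2^2 × 3 × 11
60 = 2^2 × 3 × 5
gcd(132, 60) = 2^2 × 3 = 12.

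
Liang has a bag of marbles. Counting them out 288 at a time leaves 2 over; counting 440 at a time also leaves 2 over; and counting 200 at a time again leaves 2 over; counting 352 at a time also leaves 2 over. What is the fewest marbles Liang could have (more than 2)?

N − 2 must be a common multiple of 288, 440, 200, and 352.
288 = 2^5 × 3^2
440 = 2^3 × 5 × 11
200 = 2^3 × 5^2
352 = 2^5 × 11
LCM(288, 440, 200, 352) = 2^5 × 3^2 × 5^2 × 11 = 79200.
Smallest N > 2 is LCM + 2 = 79200 + 2 = 79202.

79202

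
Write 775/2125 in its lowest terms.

775 = 5^2 × 31
2125 = 5^3 × 17
gcd(775, 2125) = 5^2 = 25.
Divide numerator and denominator by 25: 775/2125 = 31/85.

31/85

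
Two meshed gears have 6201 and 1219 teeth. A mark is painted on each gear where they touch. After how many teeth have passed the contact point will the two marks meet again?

142623 teeth

We need the least common multiple of the intervals.
6201 = 3^2 × 13 × 53
1219 = 23 × 53
LCM(6201, 1219) = 3^2 × 13 × 23 × 53 = 142623.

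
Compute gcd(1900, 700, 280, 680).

20

1900 = 2^2 × 5^2 × 19
700 = 2^2 × 5^2 × 7
280 = 2^3 × 5 × 7
680 = 2^3 × 5 × 17
gcd(1900, 700, 280, 680) = 2^2 × 5 = 20.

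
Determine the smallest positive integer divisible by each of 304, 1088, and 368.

304 = 2^4 × 19
1088 = 2^6 × 17
368 = 2^4 × 23
LCM(304, 1088, 368) = 2^6 × 17 × 19 × 23 = 475456.

475456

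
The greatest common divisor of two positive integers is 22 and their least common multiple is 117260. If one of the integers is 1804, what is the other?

1430

For two integers, gcd × lcm = product, so the other is (22 × 117260) / 1804 = 2579720 / 1804 = 1430.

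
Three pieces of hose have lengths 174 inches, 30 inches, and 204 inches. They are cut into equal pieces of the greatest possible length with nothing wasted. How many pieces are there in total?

Piece length = gcd(174, 30, 204).
174 = 2 × 3 × 29
30 = 2 × 3 × 5
204 = 2^2 × 3 × 17
gcd(174, 30, 204) = 2 × 3 = 6.
Total pieces = 174/6 + 30/6 + 204/6 = 29 + 5 + 34 = 68.

68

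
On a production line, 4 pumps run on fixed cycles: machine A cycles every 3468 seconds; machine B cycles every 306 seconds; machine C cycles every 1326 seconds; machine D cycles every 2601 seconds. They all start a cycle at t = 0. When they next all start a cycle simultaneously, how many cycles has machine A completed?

All finish a whole number of cycles simultaneously at t = LCM of the periods.
3468 = 2^2 × 3 × 17^2
306 = 2 × 3^2 × 17
1326 = 2 × 3 × 13 × 17
2601 = 3^2 × 17^2
LCM(3468, 306, 1326, 2601) = 2^2 × 3^2 × 13 × 17^2 = 135252.
Cycles for period 3468: 135252 / 3468 = 39.

39 cycles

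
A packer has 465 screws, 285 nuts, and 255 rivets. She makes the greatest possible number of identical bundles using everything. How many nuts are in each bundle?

Number of bundles = gcd(465, 285, 255).
465 = 3 × 5 × 31
285 = 3 × 5 × 19
255 = 3 × 5 × 17
gcd(465, 285, 255) = 3 × 5 = 15.
nuts per bundle = 285 / 15 = 19.

19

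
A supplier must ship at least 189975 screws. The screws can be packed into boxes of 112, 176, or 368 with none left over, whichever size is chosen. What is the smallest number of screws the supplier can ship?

198352

The number of screws must be a common multiple of 112, 176, and 368, so a multiple of their LCM.
112 = 2^4 × 7
176 = 2^4 × 11
368 = 2^4 × 23
LCM(112, 176, 368) = 2^4 × 7 × 11 × 23 = 28336.
Smallest multiple of 28336 that is ≥ 189975: ⌈189975/28336⌉ × 28336 = 7 × 28336 = 198352.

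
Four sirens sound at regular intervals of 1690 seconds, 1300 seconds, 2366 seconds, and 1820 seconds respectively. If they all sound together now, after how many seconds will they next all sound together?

We need the least common multiple of the intervals.
1690 = 2 × 5 × 13^2
1300 = 2^2 × 5^2 × 13
2366 = 2 × 7 × 13^2
1820 = 2^2 × 5 × 7 × 13
LCM(1690, 1300, 2366, 1820) = 2^2 × 5^2 × 7 × 13^2 = 118300.

118300 seconds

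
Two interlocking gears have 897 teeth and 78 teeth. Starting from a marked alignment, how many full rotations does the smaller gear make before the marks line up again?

23 rotations

The first common completion time is the LCM of the periods.
897 = 3 × 13 × 23
78 = 2 × 3 × 13
LCM(897, 78) = 2 × 3 × 13 × 23 = 1794.
Rotations for period 78: 1794 / 78 = 23.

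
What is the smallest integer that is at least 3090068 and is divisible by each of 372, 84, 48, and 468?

The integer must be a common multiple of 372, 84, 48, and 468, so a multiple of their LCM.
372 = 2^2 × 3 × 31
84 = 2^2 × 3 × 7
48 = 2^4 × 3
468 = 2^2 × 3^2 × 13
LCM(372, 84, 48, 468) = 2^4 × 3^2 × 7 × 13 × 31 = 406224.
Smallest multiple of 406224 that is ≥ 3090068: ⌈3090068/406224⌉ × 406224 = 8 × 406224 = 3249792.

3249792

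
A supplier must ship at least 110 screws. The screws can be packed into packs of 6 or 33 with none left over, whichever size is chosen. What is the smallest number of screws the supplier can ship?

The number of screws must be a common multiple of 6 and 33, so a multiple of their LCM.
6 = 2 × 3
33 = 3 × 11
LCM(6, 33) = 2 × 3 × 11 = 66.
Smallest multiple of 66 that is ≥ 110: ⌈110/66⌉ × 66 = 2 × 66 = 132.

132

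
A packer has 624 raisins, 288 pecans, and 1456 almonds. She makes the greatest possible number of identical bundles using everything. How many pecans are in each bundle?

Number of bundles = gcd(624, 288, 1456).
624 = 2^4 × 3 × 13
288 = 2^5 × 3^2
1456 = 2^4 × 7 × 13
gcd(624, 288, 1456) = 2^4 = 16.
pecans per bundle = 288 / 16 = 18.

18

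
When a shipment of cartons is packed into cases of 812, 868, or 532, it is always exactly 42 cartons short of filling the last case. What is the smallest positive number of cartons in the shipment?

Being 42 short of a full case of size k means N ≡ −42 (mod k), i.e. N + 42 is a multiple of each size.
812 = 2^2 × 7 × 29
868 = 2^2 × 7 × 31
532 = 2^2 × 7 × 19
LCM(812, 868, 532) = 2^2 × 7 × 19 × 29 × 31 = 478268.
Smallest positive N is 478268 − 42 = 478226.

478226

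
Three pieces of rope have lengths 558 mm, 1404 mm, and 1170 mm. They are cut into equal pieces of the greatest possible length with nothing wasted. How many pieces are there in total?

174

Piece length = gcd(558, 1404, 1170).
558 = 2 × 3^2 × 31
1404 = 2^2 × 3^3 × 13
1170 = 2 × 3^2 × 5 × 13
gcd(558, 1404, 1170) = 2 × 3^2 = 18.
Total pieces = 558/18 + 1404/18 + 1170/18 = 31 + 78 + 65 = 174.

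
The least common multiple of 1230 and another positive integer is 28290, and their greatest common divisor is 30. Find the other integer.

690

gcd × lcm = product of the two integers, so the other integer is (30 × 28290) / 1230 = 690.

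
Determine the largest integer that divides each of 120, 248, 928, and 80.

8

120 = 2^3 × 3 × 5
248 = 2^3 × 31
928 = 2^5 × 29
80 = 2^4 × 5
gcd(120, 248, 928, 80) = 2^3 = 8.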